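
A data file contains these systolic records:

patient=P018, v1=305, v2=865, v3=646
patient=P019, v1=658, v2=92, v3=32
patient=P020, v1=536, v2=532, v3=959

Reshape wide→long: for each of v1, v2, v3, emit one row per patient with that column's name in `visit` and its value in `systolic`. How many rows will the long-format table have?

3 patient values × 3 melted columns = 9 rows.

9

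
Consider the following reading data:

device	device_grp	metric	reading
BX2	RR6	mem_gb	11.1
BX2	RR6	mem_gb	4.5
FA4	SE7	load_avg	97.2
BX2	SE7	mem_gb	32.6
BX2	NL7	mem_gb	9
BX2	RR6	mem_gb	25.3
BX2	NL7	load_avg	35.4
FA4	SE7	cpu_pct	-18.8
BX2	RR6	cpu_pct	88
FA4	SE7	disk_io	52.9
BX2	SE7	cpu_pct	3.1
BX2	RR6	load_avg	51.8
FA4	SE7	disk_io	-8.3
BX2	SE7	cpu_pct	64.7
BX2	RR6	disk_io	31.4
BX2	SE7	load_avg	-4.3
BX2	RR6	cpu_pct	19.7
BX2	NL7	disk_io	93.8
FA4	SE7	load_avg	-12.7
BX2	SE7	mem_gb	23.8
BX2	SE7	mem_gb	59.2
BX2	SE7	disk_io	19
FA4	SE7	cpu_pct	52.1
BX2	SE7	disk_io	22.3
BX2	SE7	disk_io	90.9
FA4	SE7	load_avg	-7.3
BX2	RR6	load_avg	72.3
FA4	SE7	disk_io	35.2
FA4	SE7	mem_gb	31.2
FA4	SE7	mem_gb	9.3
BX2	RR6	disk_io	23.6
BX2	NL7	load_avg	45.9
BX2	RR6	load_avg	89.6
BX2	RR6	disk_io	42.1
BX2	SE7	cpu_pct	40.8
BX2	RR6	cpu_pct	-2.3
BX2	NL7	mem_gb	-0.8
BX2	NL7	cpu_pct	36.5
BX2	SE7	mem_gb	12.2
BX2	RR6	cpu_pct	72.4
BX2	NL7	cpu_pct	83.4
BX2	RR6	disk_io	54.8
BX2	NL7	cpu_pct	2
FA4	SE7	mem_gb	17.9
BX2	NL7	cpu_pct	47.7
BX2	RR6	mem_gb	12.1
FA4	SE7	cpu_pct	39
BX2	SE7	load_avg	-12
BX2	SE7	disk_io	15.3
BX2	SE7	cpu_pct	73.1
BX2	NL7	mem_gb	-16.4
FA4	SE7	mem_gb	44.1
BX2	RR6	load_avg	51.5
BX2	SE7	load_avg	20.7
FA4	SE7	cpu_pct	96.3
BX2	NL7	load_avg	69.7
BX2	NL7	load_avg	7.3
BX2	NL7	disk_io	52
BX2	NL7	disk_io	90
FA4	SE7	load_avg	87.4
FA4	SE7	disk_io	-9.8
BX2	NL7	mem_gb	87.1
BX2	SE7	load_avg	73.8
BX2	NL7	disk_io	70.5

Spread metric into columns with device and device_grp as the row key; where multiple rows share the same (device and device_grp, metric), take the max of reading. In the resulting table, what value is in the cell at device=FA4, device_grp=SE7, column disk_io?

Rows with device=FA4, device_grp=SE7 and metric=disk_io: reading values are 52.9, -8.3, 35.2, -9.8.
max(52.9, -8.3, 35.2, -9.8) = 52.9.

52.9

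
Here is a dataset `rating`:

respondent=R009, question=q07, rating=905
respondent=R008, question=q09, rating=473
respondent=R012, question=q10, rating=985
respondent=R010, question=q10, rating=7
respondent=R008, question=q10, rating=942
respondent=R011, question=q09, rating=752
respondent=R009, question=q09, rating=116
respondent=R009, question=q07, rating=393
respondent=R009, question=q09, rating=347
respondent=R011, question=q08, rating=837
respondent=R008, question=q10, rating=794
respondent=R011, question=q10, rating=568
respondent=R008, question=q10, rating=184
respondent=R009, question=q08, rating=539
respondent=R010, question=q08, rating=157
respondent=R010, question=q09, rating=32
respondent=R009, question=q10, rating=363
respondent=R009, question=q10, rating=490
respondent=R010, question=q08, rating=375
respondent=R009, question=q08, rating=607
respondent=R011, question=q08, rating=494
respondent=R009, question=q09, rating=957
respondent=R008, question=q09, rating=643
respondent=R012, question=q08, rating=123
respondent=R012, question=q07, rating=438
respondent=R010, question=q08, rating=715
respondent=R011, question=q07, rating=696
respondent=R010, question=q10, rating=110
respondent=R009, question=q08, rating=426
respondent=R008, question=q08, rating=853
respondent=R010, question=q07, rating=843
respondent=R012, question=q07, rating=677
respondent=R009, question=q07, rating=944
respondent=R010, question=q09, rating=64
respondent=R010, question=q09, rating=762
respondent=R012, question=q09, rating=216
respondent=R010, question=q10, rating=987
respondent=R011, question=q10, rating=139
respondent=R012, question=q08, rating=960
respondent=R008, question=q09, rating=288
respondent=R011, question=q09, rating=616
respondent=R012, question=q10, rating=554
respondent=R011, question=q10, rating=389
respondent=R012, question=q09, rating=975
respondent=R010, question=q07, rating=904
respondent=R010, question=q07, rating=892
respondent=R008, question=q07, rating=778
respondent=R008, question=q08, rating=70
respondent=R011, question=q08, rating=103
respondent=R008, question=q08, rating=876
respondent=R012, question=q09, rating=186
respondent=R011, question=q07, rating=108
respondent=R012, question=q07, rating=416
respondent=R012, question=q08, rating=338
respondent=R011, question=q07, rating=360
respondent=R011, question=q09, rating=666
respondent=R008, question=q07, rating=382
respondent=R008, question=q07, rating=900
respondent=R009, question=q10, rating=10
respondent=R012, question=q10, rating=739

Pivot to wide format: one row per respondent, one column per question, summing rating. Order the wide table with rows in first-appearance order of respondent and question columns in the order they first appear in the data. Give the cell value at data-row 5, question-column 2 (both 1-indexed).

With rows in first-appearance order of respondent, row 5 is respondent=R011. question columns in first-appearance order: q07, q09, q10, q08; column 2 is q09.
Long rows with respondent=R011, question=q09: 752 + 616 + 666 = 2034.

2034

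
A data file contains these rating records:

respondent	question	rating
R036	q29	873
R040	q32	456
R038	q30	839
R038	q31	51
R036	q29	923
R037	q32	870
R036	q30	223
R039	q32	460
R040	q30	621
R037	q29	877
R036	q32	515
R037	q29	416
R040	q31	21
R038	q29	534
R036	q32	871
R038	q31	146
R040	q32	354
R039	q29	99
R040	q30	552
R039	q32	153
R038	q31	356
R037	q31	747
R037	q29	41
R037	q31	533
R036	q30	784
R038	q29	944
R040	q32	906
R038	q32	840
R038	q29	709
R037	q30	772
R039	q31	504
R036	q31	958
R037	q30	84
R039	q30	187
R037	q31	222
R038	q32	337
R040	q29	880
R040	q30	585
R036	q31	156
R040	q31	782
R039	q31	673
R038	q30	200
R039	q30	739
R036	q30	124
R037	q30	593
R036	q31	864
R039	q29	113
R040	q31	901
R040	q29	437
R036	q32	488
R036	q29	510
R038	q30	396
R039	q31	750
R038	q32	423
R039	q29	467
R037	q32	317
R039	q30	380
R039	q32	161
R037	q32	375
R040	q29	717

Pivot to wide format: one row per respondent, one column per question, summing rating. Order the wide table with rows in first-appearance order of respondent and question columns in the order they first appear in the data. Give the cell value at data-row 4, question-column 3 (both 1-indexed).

1449

With rows in first-appearance order of respondent, row 4 is respondent=R037. question columns in first-appearance order: q29, q32, q30, q31; column 3 is q30.
Long rows with respondent=R037, question=q30: 772 + 84 + 593 = 1449.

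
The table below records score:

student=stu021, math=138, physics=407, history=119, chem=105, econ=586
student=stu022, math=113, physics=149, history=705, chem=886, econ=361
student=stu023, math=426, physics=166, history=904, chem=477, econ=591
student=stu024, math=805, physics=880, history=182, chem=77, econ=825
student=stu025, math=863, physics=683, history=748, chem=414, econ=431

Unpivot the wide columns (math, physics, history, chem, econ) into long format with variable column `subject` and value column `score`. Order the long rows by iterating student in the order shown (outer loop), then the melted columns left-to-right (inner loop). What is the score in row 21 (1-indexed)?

863

25 rows total (5 × 5). Row 21: index ⌊(21-1)/5⌋ = 4 into student → stu025; (21-1) mod 5 = 0 into the melted columns → math.
So row 21 is (stu025, math, 863); score = 863.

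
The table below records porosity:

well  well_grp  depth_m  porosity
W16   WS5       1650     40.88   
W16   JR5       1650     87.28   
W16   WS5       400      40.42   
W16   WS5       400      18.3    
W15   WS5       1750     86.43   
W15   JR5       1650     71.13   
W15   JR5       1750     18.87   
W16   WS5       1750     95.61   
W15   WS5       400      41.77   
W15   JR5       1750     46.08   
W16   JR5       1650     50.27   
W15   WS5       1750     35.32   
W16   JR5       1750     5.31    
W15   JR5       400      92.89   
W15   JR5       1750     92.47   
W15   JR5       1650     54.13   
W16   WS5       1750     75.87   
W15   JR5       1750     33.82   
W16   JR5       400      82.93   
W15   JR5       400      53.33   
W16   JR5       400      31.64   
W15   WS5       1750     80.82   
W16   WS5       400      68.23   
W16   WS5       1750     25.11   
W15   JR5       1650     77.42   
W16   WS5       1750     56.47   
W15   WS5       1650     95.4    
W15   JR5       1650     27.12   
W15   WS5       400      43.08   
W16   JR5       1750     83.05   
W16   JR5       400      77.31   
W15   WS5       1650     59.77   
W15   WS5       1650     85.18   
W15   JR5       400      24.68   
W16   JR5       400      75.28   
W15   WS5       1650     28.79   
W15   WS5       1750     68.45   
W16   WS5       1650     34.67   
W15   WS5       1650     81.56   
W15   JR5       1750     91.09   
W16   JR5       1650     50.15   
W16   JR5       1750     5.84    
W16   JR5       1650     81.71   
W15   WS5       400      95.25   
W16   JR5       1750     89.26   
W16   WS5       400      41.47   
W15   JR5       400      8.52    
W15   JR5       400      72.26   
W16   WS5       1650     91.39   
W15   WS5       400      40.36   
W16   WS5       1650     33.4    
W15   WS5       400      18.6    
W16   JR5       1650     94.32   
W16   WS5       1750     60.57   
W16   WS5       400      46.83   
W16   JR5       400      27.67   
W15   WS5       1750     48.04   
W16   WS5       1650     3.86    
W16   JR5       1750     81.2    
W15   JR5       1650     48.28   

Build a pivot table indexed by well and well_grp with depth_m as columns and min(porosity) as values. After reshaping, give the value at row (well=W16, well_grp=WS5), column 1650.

Rows with well=W16, well_grp=WS5 and depth_m=1650: porosity values are 40.88, 34.67, 91.39, 33.4, 3.86.
min(40.88, 34.67, 91.39, 33.4, 3.86) = 3.86.

3.86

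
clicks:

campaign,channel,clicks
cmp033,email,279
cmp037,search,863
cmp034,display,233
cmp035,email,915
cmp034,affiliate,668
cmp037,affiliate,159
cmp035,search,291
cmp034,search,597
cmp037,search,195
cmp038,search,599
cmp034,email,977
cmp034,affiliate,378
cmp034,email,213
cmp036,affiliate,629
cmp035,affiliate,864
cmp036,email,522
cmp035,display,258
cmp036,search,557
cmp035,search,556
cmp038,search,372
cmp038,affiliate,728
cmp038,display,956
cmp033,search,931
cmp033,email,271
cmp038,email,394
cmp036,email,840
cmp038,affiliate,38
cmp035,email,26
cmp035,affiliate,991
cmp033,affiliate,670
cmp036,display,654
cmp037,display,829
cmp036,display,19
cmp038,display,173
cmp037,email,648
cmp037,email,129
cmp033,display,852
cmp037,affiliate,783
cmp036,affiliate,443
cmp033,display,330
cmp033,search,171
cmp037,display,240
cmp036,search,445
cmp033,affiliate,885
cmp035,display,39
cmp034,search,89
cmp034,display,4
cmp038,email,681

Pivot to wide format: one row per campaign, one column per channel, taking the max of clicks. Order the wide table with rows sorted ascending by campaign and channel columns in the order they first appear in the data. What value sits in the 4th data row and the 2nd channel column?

With rows sorted ascending by campaign, row 4 is campaign=cmp036. channel columns in first-appearance order: email, search, display, affiliate; column 2 is search.
Long rows with campaign=cmp036, channel=search: max(557, 445) = 557.

557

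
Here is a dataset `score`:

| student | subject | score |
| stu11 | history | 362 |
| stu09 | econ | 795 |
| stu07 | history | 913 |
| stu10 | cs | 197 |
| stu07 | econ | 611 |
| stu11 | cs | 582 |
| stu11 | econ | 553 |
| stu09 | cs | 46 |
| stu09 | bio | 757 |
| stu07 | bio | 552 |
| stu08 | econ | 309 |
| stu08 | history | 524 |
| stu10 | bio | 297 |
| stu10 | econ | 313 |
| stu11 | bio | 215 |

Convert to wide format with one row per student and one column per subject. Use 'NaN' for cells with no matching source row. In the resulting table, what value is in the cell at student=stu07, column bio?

552

The long row with student=stu07, subject=bio has score=552.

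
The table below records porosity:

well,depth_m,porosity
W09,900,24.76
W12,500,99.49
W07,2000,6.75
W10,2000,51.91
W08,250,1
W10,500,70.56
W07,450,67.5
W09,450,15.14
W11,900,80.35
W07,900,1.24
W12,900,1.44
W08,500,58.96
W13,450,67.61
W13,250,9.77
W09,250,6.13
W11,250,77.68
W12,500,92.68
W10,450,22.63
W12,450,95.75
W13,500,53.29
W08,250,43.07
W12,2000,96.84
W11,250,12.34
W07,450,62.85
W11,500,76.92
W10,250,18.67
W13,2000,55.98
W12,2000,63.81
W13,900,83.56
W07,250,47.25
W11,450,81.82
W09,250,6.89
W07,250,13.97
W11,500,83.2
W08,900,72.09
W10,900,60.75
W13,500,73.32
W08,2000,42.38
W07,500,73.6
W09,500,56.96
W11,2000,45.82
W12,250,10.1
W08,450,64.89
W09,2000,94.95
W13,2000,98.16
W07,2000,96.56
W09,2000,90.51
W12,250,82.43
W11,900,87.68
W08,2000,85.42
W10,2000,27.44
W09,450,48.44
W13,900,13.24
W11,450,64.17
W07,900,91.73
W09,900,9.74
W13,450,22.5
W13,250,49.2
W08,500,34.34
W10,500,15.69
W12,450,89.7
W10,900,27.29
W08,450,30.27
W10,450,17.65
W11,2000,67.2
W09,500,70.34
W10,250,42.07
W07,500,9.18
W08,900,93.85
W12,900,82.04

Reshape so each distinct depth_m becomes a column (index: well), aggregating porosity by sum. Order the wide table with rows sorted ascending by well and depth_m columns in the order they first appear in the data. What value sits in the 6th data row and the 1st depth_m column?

83.48

With rows sorted ascending by well, row 6 is well=W12. depth_m columns in first-appearance order: 900, 500, 2000, 250, 450; column 1 is 900.
Long rows with well=W12, depth_m=900: 1.44 + 82.04 = 83.48.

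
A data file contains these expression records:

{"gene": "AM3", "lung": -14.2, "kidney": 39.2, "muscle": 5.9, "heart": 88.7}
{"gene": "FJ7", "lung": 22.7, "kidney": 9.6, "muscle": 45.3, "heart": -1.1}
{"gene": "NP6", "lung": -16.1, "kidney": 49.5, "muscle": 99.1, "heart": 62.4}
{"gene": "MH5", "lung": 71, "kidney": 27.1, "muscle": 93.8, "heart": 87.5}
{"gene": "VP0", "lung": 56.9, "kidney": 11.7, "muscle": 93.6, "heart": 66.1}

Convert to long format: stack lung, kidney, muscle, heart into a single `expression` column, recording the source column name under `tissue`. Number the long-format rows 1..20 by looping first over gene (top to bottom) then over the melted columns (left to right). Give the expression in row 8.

20 rows total (5 × 4). Row 8: index ⌊(8-1)/4⌋ = 1 into gene → FJ7; (8-1) mod 4 = 3 into the melted columns → heart.
So row 8 is (FJ7, heart, -1.1); expression = -1.1.

-1.1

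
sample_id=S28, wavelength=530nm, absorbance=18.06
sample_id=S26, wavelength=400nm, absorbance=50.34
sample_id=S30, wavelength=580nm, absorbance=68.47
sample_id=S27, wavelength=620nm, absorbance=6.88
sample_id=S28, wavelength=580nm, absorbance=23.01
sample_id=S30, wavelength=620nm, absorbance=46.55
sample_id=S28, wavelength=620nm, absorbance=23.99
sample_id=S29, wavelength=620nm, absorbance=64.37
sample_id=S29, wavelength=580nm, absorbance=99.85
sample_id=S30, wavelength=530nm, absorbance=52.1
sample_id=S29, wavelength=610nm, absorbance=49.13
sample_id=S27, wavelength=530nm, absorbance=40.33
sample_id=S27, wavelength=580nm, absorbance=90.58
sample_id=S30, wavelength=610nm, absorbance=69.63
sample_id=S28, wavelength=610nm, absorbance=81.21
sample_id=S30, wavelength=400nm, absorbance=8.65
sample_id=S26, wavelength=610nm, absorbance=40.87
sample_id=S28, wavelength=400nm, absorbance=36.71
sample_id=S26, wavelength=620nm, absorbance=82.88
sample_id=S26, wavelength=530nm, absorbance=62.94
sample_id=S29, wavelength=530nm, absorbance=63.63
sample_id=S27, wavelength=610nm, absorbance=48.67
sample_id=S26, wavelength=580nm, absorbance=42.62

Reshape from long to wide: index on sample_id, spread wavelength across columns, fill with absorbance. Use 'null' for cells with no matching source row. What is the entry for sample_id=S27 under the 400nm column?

null

No long-format row has sample_id=S27 and wavelength=400nm, so the cell is null.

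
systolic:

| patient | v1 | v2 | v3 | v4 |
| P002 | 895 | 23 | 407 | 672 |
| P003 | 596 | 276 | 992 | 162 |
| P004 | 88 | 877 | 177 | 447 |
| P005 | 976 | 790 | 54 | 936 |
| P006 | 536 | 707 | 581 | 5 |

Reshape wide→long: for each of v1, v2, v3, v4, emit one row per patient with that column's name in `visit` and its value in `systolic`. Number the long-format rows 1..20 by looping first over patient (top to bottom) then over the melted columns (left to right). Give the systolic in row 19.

20 rows total (5 × 4). Row 19: index ⌊(19-1)/4⌋ = 4 into patient → P006; (19-1) mod 4 = 2 into the melted columns → v3.
So row 19 is (P006, v3, 581); systolic = 581.

581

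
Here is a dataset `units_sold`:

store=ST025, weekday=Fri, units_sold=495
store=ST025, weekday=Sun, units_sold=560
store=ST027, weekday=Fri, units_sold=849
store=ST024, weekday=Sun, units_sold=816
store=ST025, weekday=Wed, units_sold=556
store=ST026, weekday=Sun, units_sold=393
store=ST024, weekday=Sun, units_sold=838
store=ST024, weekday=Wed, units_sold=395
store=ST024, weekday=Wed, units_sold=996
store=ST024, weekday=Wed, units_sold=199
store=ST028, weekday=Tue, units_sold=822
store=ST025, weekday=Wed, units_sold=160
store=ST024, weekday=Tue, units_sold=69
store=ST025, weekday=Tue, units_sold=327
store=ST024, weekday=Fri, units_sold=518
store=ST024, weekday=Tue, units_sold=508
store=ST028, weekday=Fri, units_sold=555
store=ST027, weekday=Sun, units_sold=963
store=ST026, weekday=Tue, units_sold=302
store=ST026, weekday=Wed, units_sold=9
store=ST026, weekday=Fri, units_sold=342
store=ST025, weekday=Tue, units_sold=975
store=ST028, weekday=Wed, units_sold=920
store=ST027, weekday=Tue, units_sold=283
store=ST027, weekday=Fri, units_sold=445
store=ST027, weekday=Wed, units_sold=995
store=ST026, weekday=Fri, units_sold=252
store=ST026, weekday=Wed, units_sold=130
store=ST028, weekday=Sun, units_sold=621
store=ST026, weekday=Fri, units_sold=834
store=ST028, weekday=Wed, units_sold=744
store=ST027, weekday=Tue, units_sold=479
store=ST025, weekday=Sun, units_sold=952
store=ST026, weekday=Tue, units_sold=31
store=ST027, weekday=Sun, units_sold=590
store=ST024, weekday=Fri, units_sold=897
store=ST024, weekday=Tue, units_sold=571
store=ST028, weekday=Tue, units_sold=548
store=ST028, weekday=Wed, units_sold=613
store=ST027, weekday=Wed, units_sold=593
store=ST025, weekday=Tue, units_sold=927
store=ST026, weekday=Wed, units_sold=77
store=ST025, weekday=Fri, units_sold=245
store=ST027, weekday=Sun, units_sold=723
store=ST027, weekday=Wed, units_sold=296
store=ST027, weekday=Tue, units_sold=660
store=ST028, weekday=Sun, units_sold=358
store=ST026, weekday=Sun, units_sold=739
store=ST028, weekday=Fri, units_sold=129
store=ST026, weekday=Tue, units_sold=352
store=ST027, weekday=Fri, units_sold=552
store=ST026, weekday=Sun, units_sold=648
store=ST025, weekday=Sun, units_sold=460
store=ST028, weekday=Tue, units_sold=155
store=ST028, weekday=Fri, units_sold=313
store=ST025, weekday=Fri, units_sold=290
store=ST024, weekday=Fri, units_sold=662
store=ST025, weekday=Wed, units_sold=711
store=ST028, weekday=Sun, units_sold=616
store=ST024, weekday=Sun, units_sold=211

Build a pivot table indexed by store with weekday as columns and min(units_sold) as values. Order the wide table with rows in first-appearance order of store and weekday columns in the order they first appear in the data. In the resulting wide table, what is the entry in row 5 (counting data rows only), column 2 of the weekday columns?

358

With rows in first-appearance order of store, row 5 is store=ST028. weekday columns in first-appearance order: Fri, Sun, Wed, Tue; column 2 is Sun.
Long rows with store=ST028, weekday=Sun: min(621, 358, 616) = 358.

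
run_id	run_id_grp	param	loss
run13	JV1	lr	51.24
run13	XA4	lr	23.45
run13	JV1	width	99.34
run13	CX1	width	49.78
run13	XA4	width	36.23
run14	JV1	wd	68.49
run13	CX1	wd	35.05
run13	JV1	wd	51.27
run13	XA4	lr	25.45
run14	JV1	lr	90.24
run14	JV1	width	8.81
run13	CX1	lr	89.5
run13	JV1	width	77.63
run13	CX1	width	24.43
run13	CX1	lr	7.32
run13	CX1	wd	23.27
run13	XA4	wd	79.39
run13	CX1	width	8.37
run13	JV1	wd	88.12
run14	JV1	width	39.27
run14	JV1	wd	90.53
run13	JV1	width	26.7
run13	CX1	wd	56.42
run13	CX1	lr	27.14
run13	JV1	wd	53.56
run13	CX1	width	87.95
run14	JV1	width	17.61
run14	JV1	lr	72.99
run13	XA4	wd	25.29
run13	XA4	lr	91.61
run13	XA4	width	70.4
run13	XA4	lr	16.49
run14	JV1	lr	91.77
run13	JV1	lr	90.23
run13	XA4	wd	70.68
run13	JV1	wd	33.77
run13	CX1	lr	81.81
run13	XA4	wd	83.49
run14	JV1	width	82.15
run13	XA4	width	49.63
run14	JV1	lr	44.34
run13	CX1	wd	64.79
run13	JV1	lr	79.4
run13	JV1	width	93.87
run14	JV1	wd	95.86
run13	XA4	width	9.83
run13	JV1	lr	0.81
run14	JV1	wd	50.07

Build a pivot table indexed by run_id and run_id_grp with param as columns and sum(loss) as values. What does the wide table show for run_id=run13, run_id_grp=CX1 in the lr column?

Rows with run_id=run13, run_id_grp=CX1 and param=lr: loss values are 89.5, 7.32, 27.14, 81.81.
89.5 + 7.32 + 27.14 + 81.81 = 205.77.

205.77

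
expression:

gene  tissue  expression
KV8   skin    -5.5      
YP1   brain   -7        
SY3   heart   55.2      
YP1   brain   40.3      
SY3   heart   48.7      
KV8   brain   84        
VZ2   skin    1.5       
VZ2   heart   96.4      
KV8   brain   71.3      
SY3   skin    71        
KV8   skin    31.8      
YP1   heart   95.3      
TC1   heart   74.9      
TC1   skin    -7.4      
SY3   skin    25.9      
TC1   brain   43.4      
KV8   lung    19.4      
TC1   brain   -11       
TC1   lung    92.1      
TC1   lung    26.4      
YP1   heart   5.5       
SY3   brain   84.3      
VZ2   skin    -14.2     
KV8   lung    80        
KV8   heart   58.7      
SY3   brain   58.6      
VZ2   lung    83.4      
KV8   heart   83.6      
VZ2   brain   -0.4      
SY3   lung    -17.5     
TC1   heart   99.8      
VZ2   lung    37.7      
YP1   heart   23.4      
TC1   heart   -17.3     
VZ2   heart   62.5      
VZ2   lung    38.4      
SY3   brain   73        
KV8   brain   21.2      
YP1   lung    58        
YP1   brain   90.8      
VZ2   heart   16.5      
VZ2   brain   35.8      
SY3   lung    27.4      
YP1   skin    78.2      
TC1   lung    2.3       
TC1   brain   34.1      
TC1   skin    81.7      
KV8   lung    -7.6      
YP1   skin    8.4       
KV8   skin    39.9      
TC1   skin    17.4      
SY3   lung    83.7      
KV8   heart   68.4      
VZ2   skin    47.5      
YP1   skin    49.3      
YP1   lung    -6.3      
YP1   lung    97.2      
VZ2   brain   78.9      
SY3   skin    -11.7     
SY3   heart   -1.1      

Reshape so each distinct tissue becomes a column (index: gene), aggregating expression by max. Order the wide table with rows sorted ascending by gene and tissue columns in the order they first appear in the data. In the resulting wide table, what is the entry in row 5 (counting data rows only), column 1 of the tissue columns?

78.2

With rows sorted ascending by gene, row 5 is gene=YP1. tissue columns in first-appearance order: skin, brain, heart, lung; column 1 is skin.
Long rows with gene=YP1, tissue=skin: max(78.2, 8.4, 49.3) = 78.2.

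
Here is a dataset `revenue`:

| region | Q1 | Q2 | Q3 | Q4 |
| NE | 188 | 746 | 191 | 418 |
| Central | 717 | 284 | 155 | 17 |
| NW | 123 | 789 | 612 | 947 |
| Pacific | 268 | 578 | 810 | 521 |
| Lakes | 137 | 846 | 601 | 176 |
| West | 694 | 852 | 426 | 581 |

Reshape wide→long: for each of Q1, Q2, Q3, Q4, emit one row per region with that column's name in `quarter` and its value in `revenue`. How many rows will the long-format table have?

6 region values × 4 melted columns = 24 rows.

24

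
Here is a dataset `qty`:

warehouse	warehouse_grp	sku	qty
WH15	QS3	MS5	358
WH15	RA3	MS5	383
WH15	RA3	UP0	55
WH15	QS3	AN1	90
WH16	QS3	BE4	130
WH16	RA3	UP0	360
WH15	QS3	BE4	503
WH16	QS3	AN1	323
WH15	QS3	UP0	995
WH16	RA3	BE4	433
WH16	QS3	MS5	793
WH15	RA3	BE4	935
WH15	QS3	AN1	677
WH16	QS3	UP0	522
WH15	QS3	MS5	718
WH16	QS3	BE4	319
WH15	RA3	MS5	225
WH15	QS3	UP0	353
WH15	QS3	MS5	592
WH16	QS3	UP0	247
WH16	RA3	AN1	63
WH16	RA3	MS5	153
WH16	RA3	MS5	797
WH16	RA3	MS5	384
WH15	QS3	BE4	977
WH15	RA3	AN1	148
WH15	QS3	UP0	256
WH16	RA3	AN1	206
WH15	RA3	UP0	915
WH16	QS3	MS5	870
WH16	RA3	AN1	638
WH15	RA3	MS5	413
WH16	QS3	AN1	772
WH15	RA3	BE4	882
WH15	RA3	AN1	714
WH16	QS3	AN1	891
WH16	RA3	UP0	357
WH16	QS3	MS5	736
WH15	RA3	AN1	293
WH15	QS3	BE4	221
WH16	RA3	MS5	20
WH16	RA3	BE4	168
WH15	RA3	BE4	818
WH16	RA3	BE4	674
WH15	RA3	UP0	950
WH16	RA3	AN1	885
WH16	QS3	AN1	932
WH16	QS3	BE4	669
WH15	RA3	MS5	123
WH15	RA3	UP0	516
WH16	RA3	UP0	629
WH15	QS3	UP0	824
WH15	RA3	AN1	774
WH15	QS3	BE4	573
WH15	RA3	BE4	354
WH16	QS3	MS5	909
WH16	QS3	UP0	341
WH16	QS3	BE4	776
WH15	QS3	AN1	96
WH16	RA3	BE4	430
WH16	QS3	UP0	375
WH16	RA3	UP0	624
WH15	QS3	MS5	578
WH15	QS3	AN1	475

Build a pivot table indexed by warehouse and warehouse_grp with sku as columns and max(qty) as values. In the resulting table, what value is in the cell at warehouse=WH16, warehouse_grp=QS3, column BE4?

776

Rows with warehouse=WH16, warehouse_grp=QS3 and sku=BE4: qty values are 130, 319, 669, 776.
max(130, 319, 669, 776) = 776.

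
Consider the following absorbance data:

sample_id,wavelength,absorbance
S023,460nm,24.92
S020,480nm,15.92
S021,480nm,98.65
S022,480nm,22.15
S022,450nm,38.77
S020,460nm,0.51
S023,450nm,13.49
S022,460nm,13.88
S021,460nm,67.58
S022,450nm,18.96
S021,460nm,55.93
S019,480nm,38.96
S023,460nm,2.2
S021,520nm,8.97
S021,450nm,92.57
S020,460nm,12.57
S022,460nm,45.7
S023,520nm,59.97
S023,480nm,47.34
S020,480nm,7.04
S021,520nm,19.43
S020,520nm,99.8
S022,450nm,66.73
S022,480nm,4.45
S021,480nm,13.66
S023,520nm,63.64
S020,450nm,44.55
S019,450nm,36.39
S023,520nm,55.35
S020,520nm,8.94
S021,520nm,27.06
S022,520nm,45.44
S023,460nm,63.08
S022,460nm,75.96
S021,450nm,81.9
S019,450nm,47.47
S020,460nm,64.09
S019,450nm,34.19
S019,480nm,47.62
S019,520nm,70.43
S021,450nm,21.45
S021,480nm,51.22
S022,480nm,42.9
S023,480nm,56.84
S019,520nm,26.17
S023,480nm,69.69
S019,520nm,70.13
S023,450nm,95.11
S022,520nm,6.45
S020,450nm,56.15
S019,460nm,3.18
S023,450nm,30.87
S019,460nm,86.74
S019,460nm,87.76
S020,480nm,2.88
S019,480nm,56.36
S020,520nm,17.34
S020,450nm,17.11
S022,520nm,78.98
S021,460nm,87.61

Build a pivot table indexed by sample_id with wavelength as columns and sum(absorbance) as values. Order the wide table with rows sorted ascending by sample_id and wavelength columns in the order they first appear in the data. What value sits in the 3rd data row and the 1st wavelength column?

211.12

With rows sorted ascending by sample_id, row 3 is sample_id=S021. wavelength columns in first-appearance order: 460nm, 480nm, 450nm, 520nm; column 1 is 460nm.
Long rows with sample_id=S021, wavelength=460nm: 67.58 + 55.93 + 87.61 = 211.12.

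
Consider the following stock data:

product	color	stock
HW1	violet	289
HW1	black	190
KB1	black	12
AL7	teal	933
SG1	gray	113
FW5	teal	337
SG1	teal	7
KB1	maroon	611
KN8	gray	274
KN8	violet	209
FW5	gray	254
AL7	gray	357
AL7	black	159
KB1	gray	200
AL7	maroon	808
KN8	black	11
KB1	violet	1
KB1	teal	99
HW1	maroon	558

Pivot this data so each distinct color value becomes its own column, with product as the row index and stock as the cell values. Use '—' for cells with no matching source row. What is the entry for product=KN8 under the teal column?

—

No long-format row has product=KN8 and color=teal, so the cell is —.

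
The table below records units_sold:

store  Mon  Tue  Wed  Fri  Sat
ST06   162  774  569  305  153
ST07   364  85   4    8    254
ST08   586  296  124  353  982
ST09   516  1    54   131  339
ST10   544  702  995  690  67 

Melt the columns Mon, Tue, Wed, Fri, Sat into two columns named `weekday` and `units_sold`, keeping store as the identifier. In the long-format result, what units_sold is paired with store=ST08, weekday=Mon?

586

Unpivoting turns each (store, wide-column) pair into one long row.
The wide cell at row ST08, column Mon holds 586, so the long row (ST08, Mon) has units_sold=586.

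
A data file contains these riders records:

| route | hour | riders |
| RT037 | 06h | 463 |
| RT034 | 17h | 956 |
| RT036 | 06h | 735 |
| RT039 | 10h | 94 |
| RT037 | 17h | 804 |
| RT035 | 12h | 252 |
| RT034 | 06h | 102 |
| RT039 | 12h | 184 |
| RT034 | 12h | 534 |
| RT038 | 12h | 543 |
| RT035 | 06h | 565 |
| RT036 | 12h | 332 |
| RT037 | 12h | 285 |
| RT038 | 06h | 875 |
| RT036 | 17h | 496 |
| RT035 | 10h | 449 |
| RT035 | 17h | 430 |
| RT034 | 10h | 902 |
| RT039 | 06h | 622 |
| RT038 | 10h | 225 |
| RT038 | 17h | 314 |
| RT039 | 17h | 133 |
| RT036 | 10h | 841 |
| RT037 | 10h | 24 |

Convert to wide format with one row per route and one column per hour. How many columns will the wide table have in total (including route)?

1 column for route plus 4 distinct hour values → 5 columns.

5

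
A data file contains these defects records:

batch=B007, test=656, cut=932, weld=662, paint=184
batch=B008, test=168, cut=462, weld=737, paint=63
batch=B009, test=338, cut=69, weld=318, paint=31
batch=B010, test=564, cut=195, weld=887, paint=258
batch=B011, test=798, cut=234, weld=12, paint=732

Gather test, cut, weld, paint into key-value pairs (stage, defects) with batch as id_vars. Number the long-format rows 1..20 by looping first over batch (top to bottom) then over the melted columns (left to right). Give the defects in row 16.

20 rows total (5 × 4). Row 16: index ⌊(16-1)/4⌋ = 3 into batch → B010; (16-1) mod 4 = 3 into the melted columns → paint.
So row 16 is (B010, paint, 258); defects = 258.

258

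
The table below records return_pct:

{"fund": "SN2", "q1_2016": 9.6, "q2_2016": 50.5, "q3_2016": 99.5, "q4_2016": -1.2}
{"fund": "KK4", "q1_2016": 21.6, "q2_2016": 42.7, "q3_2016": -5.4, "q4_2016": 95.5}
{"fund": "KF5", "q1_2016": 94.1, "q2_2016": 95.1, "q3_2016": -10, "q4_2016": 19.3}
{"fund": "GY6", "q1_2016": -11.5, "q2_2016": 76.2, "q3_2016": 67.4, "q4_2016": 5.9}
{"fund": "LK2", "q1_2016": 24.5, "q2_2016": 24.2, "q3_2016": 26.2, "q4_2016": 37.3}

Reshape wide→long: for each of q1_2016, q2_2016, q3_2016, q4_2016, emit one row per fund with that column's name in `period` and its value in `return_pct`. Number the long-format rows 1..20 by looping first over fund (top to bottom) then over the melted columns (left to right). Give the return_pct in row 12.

20 rows total (5 × 4). Row 12: index ⌊(12-1)/4⌋ = 2 into fund → KF5; (12-1) mod 4 = 3 into the melted columns → q4_2016.
So row 12 is (KF5, q4_2016, 19.3); return_pct = 19.3.

19.3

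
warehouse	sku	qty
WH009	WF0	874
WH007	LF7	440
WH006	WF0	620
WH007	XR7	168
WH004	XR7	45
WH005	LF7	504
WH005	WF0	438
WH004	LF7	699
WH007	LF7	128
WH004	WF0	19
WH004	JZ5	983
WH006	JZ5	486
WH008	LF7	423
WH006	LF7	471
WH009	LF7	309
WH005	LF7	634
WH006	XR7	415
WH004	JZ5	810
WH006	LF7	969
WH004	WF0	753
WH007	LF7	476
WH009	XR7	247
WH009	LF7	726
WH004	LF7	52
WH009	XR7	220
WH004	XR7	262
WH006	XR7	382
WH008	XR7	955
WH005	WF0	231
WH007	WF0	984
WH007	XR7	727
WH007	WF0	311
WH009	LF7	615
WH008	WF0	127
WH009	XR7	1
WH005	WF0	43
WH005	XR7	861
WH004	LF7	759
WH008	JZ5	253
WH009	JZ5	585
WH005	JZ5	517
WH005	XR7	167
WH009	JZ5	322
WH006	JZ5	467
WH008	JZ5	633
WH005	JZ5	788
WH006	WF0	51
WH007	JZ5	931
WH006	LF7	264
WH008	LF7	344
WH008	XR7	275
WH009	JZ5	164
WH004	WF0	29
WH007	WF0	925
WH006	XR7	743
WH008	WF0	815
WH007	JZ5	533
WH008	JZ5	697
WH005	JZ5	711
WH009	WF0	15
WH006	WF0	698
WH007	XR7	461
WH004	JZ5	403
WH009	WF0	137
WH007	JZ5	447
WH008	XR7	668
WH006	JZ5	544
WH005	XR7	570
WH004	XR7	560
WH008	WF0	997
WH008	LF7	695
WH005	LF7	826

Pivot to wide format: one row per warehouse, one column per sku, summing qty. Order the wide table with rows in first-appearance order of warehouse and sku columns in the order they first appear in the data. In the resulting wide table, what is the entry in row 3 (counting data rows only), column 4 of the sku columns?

With rows in first-appearance order of warehouse, row 3 is warehouse=WH006. sku columns in first-appearance order: WF0, LF7, XR7, JZ5; column 4 is JZ5.
Long rows with warehouse=WH006, sku=JZ5: 486 + 467 + 544 = 1497.

1497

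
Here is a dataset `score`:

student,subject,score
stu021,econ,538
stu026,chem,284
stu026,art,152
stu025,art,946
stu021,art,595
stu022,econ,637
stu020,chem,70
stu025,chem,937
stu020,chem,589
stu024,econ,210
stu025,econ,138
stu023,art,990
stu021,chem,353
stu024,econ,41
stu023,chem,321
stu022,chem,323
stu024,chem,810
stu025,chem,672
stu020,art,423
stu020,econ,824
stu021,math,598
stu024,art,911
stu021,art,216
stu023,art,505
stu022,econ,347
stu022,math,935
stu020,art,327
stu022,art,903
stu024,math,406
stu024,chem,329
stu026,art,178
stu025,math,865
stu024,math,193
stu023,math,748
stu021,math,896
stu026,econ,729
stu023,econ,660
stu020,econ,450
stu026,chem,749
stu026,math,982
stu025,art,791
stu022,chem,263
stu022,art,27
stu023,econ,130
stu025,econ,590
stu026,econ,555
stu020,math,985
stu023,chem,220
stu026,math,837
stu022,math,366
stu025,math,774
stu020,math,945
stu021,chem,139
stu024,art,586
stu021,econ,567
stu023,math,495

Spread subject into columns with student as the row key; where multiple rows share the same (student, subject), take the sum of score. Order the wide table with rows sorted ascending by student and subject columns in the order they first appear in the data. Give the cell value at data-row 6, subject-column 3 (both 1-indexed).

1737

With rows sorted ascending by student, row 6 is student=stu025. subject columns in first-appearance order: econ, chem, art, math; column 3 is art.
Long rows with student=stu025, subject=art: 946 + 791 = 1737.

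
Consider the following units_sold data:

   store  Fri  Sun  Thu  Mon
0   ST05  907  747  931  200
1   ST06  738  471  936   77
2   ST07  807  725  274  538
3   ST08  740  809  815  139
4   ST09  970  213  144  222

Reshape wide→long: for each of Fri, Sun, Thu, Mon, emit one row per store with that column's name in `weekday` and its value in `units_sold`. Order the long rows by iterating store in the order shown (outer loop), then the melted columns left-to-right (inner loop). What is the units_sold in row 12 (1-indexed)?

538

20 rows total (5 × 4). Row 12: index ⌊(12-1)/4⌋ = 2 into store → ST07; (12-1) mod 4 = 3 into the melted columns → Mon.
So row 12 is (ST07, Mon, 538); units_sold = 538.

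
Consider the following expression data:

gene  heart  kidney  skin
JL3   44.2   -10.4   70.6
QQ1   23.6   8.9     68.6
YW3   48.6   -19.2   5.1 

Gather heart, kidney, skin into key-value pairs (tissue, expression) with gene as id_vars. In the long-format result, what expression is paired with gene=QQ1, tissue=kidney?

8.9

Unpivoting turns each (gene, wide-column) pair into one long row.
The wide cell at row QQ1, column kidney holds 8.9, so the long row (QQ1, kidney) has expression=8.9.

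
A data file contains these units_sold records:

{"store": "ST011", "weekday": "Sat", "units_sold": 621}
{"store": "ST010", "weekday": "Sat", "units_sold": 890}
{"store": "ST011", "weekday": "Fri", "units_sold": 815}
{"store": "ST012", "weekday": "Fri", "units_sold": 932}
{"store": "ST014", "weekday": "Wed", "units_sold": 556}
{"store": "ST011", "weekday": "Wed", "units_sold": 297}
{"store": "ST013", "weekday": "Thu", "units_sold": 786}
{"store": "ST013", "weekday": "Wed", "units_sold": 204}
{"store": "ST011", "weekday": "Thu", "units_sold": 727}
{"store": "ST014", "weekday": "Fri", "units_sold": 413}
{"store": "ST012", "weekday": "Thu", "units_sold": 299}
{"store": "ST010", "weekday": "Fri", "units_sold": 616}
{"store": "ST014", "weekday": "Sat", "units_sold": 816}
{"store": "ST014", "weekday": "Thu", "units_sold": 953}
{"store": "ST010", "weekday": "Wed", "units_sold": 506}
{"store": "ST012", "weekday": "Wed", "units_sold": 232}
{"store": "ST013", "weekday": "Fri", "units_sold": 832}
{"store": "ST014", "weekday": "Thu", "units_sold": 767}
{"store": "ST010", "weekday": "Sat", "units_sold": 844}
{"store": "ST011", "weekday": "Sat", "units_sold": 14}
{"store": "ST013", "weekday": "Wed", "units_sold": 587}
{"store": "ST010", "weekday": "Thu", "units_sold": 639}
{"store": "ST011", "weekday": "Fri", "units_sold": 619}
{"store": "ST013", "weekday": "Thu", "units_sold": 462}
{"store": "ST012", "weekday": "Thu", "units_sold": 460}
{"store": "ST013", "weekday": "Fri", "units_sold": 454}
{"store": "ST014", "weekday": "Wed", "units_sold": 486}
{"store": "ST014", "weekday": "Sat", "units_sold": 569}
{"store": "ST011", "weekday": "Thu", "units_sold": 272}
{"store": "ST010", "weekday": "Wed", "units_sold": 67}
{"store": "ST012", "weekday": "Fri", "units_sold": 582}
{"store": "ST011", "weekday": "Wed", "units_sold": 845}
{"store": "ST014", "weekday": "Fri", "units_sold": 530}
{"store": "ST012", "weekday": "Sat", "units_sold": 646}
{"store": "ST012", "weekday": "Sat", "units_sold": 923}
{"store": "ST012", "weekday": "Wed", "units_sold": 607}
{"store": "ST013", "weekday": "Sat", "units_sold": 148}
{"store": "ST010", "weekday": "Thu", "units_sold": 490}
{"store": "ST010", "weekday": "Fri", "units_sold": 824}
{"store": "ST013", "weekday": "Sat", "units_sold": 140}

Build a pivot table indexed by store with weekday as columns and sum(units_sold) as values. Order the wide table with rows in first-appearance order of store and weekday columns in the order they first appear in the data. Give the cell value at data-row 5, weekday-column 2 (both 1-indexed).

1286

With rows in first-appearance order of store, row 5 is store=ST013. weekday columns in first-appearance order: Sat, Fri, Wed, Thu; column 2 is Fri.
Long rows with store=ST013, weekday=Fri: 832 + 454 = 1286.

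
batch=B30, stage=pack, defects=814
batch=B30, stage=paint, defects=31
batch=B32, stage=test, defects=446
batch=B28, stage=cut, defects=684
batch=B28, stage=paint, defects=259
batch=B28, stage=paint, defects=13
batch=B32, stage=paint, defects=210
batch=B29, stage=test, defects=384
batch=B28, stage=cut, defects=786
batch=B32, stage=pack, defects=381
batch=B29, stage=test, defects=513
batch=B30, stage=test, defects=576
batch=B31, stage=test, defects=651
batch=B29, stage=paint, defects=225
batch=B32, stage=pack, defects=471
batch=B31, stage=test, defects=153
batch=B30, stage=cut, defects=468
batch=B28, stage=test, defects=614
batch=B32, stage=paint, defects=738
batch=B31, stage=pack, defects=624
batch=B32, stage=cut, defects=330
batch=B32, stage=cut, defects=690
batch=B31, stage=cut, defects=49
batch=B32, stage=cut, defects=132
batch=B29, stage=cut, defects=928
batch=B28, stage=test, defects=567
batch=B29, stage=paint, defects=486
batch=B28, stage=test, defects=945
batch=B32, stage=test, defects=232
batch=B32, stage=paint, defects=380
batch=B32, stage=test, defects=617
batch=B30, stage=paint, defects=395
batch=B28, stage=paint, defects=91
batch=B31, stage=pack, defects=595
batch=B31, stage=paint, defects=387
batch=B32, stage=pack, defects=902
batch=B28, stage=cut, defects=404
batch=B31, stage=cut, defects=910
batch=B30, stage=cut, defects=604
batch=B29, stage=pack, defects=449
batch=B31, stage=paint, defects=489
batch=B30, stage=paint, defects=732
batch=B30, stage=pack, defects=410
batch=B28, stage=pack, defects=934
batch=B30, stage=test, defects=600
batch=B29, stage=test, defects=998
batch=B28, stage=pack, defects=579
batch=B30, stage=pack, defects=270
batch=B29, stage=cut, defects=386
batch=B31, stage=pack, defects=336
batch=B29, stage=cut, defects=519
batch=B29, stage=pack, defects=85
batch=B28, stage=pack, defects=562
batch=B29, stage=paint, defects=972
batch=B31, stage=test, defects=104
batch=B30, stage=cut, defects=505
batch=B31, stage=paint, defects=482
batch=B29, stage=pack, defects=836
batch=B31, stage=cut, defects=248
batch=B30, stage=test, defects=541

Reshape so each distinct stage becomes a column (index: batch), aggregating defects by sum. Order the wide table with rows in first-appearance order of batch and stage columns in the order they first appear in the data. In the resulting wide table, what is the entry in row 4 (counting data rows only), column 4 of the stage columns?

With rows in first-appearance order of batch, row 4 is batch=B29. stage columns in first-appearance order: pack, paint, test, cut; column 4 is cut.
Long rows with batch=B29, stage=cut: 928 + 386 + 519 = 1833.

1833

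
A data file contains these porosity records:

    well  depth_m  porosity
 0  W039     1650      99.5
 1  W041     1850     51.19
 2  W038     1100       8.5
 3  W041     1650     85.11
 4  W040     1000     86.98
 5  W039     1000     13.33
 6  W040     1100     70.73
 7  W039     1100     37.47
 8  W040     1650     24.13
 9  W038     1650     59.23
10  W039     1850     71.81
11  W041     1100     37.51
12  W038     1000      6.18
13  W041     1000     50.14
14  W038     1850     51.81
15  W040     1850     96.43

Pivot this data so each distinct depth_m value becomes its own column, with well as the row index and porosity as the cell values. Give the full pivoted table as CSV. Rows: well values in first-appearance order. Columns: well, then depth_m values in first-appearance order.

Columns: well plus the 4 distinct depth_m values (1650, 1850, 1100, 1000).
For example, row W039 column 1650 takes porosity=99.5 from the long row (W039, 1650).

well,1650,1850,1100,1000
W039,99.5,71.81,37.47,13.33
W041,85.11,51.19,37.51,50.14
W038,59.23,51.81,8.5,6.18
W040,24.13,96.43,70.73,86.98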